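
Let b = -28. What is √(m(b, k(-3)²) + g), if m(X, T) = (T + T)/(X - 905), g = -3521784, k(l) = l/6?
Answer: I*√12262696931370/1866 ≈ 1876.6*I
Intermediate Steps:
k(l) = l/6 (k(l) = l*(⅙) = l/6)
m(X, T) = 2*T/(-905 + X) (m(X, T) = (2*T)/(-905 + X) = 2*T/(-905 + X))
√(m(b, k(-3)²) + g) = √(2*((⅙)*(-3))²/(-905 - 28) - 3521784) = √(2*(-½)²/(-933) - 3521784) = √(2*(¼)*(-1/933) - 3521784) = √(-1/1866 - 3521784) = √(-6571648945/1866) = I*√12262696931370/1866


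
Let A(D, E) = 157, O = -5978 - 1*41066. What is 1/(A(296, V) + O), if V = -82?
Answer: -1/46887 ≈ -2.1328e-5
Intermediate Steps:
O = -47044 (O = -5978 - 41066 = -47044)
1/(A(296, V) + O) = 1/(157 - 47044) = 1/(-46887) = -1/46887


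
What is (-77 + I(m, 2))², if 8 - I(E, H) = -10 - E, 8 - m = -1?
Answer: 2500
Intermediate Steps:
m = 9 (m = 8 - 1*(-1) = 8 + 1 = 9)
I(E, H) = 18 + E (I(E, H) = 8 - (-10 - E) = 8 + (10 + E) = 18 + E)
(-77 + I(m, 2))² = (-77 + (18 + 9))² = (-77 + 27)² = (-50)² = 2500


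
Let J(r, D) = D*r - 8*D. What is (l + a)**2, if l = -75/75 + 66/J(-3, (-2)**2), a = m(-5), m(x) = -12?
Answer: 841/4 ≈ 210.25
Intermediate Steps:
J(r, D) = -8*D + D*r
a = -12
l = -5/2 (l = -75/75 + 66/(((-2)**2*(-8 - 3))) = -75*1/75 + 66/((4*(-11))) = -1 + 66/(-44) = -1 + 66*(-1/44) = -1 - 3/2 = -5/2 ≈ -2.5000)
(l + a)**2 = (-5/2 - 12)**2 = (-29/2)**2 = 841/4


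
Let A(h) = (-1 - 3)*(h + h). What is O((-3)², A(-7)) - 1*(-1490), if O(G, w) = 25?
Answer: 1515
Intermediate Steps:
A(h) = -8*h
O((-3)², A(-7)) - 1*(-1490) = 25 - 1*(-1490) = 25 + 1490 = 1515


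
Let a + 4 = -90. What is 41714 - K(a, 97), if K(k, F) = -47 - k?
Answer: 41667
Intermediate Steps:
a = -94 (a = -4 - 90 = -94)
41714 - K(a, 97) = 41714 - (-47 - 1*(-94)) = 41714 - (-47 + 94) = 41714 - 1*47 = 41714 - 47 = 41667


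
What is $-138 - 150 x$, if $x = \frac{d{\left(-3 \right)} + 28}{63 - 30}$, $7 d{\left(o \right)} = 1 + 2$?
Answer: $- \frac{20576}{77} \approx -267.22$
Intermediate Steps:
$d{\left(o \right)} = \frac{3}{7}$ ($d{\left(o \right)} = \frac{1 + 2}{7} = \frac{1}{7} \cdot 3 = \frac{3}{7}$)
$x = \frac{199}{231}$ ($x = \frac{\frac{3}{7} + 28}{63 - 30} = \frac{199}{7 \cdot 33} = \frac{199}{7} \cdot \frac{1}{33} = \frac{199}{231} \approx 0.86147$)
$-138 - 150 x = -138 - \frac{9950}{77} = - \frac{20576}{77}$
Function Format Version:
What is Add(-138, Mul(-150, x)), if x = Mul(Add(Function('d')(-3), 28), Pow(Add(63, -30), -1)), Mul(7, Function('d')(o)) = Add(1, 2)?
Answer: Rational(-20576, 77) ≈ -267.22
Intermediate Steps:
Function('d')(o) = Rational(3, 7) (Function('d')(o) = Mul(Rational(1, 7), Add(1, 2)) = Mul(Rational(1, 7), 3) = Rational(3, 7))
x = Rational(199, 231) (x = Mul(Add(Rational(3, 7), 28), Pow(Add(63, -30), -1)) = Mul(Rational(199, 7), Pow(33, -1)) = Mul(Rational(199, 7), Rational(1, 33)) = Rational(199, 231) ≈ 0.86147)
Add(-138, Mul(-150, x)) = Add(-138, Mul(-150, Rational(199, 231))) = Add(-138, Rational(-9950, 77)) = Rational(-20576, 77)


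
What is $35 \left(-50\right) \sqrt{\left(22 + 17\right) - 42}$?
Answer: $- 1750 i \sqrt{3} \approx - 3031.1 i$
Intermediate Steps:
$35 \left(-50\right) \sqrt{\left(22 + 17\right) - 42} = - 1750 \sqrt{39 - 42} = - 1750 \sqrt{-3} = - 1750 i \sqrt{3}$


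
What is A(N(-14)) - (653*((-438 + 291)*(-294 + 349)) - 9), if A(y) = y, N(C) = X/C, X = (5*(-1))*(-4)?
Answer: 36956588/7 ≈ 5.2795e+6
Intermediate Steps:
X = 20 (X = -5*(-4) = 20)
N(C) = 20/C
A(N(-14)) - (653*((-438 + 291)*(-294 + 349)) - 9) = 20/(-14) - (653*((-438 + 291)*(-294 + 349)) - 9) = 20*(-1/14) - (653*(-147*55) - 9) = -10/7 - (653*(-8085) - 9) = -10/7 - (-5279505 - 9) = -10/7 - 1*(-5279514) = -10/7 + 5279514 = 36956588/7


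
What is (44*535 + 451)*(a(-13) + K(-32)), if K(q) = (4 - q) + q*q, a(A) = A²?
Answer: 29484939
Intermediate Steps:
K(q) = 4 + q² - q (K(q) = (4 - q) + q² = 4 + q² - q)
(44*535 + 451)*(a(-13) + K(-32)) = (44*535 + 451)*((-13)² + (4 + (-32)² - 1*(-32))) = (23540 + 451)*(169 + (4 + 1024 + 32)) = 23991*(169 + 1060) = 23991*1229 = 29484939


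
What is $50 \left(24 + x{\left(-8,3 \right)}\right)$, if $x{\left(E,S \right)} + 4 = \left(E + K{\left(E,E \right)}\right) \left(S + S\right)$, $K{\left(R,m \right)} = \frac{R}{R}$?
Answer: $-1100$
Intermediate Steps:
$K{\left(R,m \right)} = 1$
$x{\left(E,S \right)} = -4 + 2 S \left(1 + E\right)$ ($x{\left(E,S \right)} = -4 + \left(E + 1\right) \left(S + S\right) = -4 + \left(1 + E\right) 2 S = -4 + 2 S \left(1 + E\right)$)
$50 \left(24 + x{\left(-8,3 \right)}\right) = 50 \left(24 + \left(-4 + 2 \cdot 3 + 2 \left(-8\right) 3\right)\right) = 50 \left(24 - 46\right) = 50 \left(-22\right) = -1100$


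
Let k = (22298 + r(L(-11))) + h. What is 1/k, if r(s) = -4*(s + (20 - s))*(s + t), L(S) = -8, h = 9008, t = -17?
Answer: 1/33306 ≈ 3.0025e-5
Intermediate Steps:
r(s) = 1360 - 80*s (r(s) = -4*(s + (20 - s))*(s - 17) = -80*(-17 + s) = -4*(-340 + 20*s) = 1360 - 80*s)
k = 33306 (k = (22298 + (1360 - 80*(-8))) + 9008 = (22298 + (1360 + 640)) + 9008 = (22298 + 2000) + 9008 = 24298 + 9008 = 33306)
1/k = 1/33306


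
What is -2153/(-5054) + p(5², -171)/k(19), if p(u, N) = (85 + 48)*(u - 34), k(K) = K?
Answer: -316249/5054 ≈ -62.574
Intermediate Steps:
p(u, N) = -4522 + 133*u (p(u, N) = 133*(-34 + u) = -4522 + 133*u)
-2153/(-5054) + p(5², -171)/k(19) = -2153/(-5054) + (-4522 + 133*5²)/19 = -2153*(-1/5054) + (-4522 + 133*25)*(1/19) = 2153/5054 + (-4522 + 3325)*(1/19) = 2153/5054 - 1197*1/19 = 2153/5054 - 63 = -316249/5054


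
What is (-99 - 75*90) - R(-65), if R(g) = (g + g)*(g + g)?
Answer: -23749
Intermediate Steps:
R(g) = 4*g**2 (R(g) = (2*g)*(2*g) = 4*g**2)
(-99 - 75*90) - R(-65) = (-99 - 75*90) - 4*(-65)**2 = (-99 - 6750) - 4*4225 = -6849 - 1*16900 = -6849 - 16900 = -23749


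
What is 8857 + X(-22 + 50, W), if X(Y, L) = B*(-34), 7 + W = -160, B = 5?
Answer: 8687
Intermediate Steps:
W = -167 (W = -7 - 160 = -167)
X(Y, L) = -170 (X(Y, L) = 5*(-34) = -170)
8857 + X(-22 + 50, W) = 8857 - 170 = 8687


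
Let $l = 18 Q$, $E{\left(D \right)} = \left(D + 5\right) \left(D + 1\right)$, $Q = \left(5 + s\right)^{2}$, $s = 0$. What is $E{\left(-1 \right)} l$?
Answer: $0$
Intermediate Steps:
$Q = 25$ ($Q = \left(5 + 0\right)^{2} = 5^{2} = 25$)
$E{\left(D \right)} = \left(1 + D\right) \left(5 + D\right)$ ($E{\left(D \right)} = \left(5 + D\right) \left(1 + D\right) = \left(1 + D\right) \left(5 + D\right)$)
$l = 450$ ($l = 18 \cdot 25 = 450$)
$E{\left(-1 \right)} l = \left(5 + \left(-1\right)^{2} + 6 \left(-1\right)\right) 450 = \left(5 + 1 - 6\right) 450 = 0 \cdot 450 = 0$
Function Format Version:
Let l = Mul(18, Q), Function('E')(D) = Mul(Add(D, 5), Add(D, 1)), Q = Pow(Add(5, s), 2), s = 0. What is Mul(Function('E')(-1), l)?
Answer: 0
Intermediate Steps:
Q = 25 (Q = Pow(Add(5, 0), 2) = Pow(5, 2) = 25)
Function('E')(D) = Mul(Add(1, D), Add(5, D)) (Function('E')(D) = Mul(Add(5, D), Add(1, D)) = Mul(Add(1, D), Add(5, D)))
l = 450 (l = Mul(18, 25) = 450)
Mul(Function('E')(-1), l) = Mul(Add(5, Pow(-1, 2), Mul(6, -1)), 450) = Mul(Add(5, 1, -6), 450) = Mul(0, 450) = 0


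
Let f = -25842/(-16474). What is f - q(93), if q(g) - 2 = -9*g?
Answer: 6890816/8237 ≈ 836.57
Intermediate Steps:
q(g) = 2 - 9*g
f = 12921/8237 (f = -25842*(-1/16474) = 12921/8237 ≈ 1.5687)
f - q(93) = 12921/8237 - (2 - 9*93) = 12921/8237 - (2 - 837) = 12921/8237 - 1*(-835) = 12921/8237 + 835 = 6890816/8237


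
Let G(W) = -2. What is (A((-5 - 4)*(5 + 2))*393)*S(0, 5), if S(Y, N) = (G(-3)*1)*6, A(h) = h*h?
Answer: -18717804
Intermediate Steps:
A(h) = h²
S(Y, N) = -12 (S(Y, N) = -2*1*6 = -2*6 = -12)
(A((-5 - 4)*(5 + 2))*393)*S(0, 5) = (((-5 - 4)*(5 + 2))²*393)*(-12) = ((-9*7)²*393)*(-12) = ((-63)²*393)*(-12) = (3969*393)*(-12) = 1559817*(-12) = -18717804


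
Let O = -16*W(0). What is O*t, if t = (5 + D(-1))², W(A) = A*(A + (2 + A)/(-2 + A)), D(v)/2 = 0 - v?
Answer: 0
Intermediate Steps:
D(v) = -2*v (D(v) = 2*(0 - v) = 2*(-v) = -2*v)
W(A) = A*(A + (2 + A)/(-2 + A))
t = 49 (t = (5 - 2*(-1))² = (5 + 2)² = 7² = 49)
O = 0 (O = -0*(2 + 0² - 1*0)/(-2 + 0) = -0*(2 + 0 + 0)/(-2) = -0*(-1)*2/2 = -16*0 = 0)
O*t = 0*49 = 0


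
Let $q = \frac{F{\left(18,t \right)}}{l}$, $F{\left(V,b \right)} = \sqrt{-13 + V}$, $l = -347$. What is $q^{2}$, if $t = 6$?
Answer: $\frac{5}{120409} \approx 4.1525 \cdot 10^{-5}$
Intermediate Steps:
$q = - \frac{\sqrt{5}}{347}$ ($q = \frac{\sqrt{-13 + 18}}{-347} = \sqrt{5} \left(- \frac{1}{347}\right) = - \frac{\sqrt{5}}{347} \approx -0.006444$)
$q^{2} = \left(- \frac{\sqrt{5}}{347}\right)^{2} = \frac{5}{120409}$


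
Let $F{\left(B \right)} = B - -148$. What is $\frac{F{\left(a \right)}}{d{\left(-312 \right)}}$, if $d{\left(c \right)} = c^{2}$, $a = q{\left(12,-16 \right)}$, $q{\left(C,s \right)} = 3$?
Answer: $\frac{151}{97344} \approx 0.0015512$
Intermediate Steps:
$a = 3$
$F{\left(B \right)} = 148 + B$ ($F{\left(B \right)} = B + 148 = 148 + B$)
$\frac{F{\left(a \right)}}{d{\left(-312 \right)}} = \frac{148 + 3}{\left(-312\right)^{2}} = \frac{151}{97344}$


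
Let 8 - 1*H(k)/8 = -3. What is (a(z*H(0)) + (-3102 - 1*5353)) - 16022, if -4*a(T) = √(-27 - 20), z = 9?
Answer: -24477 - I*√47/4 ≈ -24477.0 - 1.7139*I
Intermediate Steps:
H(k) = 88 (H(k) = 64 - 8*(-3) = 64 + 24 = 88)
a(T) = -I*√47/4 (a(T) = -√(-27 - 20)/4 = -I*√47/4)
(a(z*H(0)) + (-3102 - 1*5353)) - 16022 = (-I*√47/4 + (-3102 - 1*5353)) - 16022 = (-I*√47/4 + (-3102 - 5353)) - 16022 = (-I*√47/4 - 8455) - 16022 = (-8455 - I*√47/4) - 16022 = -24477 - I*√47/4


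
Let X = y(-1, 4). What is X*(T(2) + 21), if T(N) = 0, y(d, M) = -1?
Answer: -21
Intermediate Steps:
X = -1
X*(T(2) + 21) = -(0 + 21) = -1*21 = -21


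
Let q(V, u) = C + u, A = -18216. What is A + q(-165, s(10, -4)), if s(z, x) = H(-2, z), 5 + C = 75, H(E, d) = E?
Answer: -18148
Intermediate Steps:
C = 70 (C = -5 + 75 = 70)
s(z, x) = -2
q(V, u) = 70 + u
A + q(-165, s(10, -4)) = -18216 + (70 - 2) = -18216 + 68 = -18148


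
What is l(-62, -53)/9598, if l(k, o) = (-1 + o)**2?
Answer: 1458/4799 ≈ 0.30381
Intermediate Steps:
l(-62, -53)/9598 = (-1 - 53)**2/9598 = (-54)**2*(1/9598) = 2916*(1/9598) = 1458/4799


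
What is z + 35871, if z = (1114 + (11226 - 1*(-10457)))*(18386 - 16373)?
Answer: 45926232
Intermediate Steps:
z = 45890361 (z = (1114 + (11226 + 10457))*2013 = (1114 + 21683)*2013 = 22797*2013 = 45890361)
z + 35871 = 45890361 + 35871 = 45926232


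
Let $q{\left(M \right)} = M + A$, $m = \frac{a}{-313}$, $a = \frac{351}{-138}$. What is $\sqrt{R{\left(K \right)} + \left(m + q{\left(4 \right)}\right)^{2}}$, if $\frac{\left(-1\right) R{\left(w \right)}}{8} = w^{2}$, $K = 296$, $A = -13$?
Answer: $\frac{i \sqrt{145287298244687}}{14398} \approx 837.17 i$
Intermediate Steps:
$a = - \frac{117}{46}$ ($a = 351 \left(- \frac{1}{138}\right) = - \frac{117}{46} \approx -2.5435$)
$m = \frac{117}{14398}$ ($m = - \frac{117}{46 \left(-313\right)} = \left(- \frac{117}{46}\right) \left(- \frac{1}{313}\right) = \frac{117}{14398} \approx 0.0081261$)
$q{\left(M \right)} = -13 + M$ ($q{\left(M \right)} = M - 13 = -13 + M$)
$R{\left(w \right)} = - 8 w^{2}$
$\sqrt{R{\left(K \right)} + \left(m + q{\left(4 \right)}\right)^{2}} = \sqrt{- 8 \cdot 296^{2} + \left(\frac{117}{14398} + \left(-13 + 4\right)\right)^{2}} = \sqrt{\left(-8\right) 87616 + \left(\frac{117}{14398} - 9\right)^{2}} = \sqrt{-700928 + \left(- \frac{129465}{14398}\right)^{2}} = \sqrt{-700928 + \frac{16761186225}{207302404}} = \sqrt{- \frac{145287298244687}{207302404}} = \frac{i \sqrt{145287298244687}}{14398}$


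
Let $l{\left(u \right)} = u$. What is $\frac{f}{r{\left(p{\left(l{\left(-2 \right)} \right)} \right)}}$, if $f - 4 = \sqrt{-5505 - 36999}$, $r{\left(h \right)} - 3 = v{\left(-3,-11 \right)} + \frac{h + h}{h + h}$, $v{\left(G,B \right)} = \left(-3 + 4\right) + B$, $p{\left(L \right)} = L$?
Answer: $- \frac{2}{3} - \frac{i \sqrt{10626}}{3} \approx -0.66667 - 34.361 i$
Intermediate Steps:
$v{\left(G,B \right)} = 1 + B$
$r{\left(h \right)} = -6$ ($r{\left(h \right)} = 3 + \left(\left(1 - 11\right) + \frac{h + h}{h + h}\right) = 3 - \left(10 - \frac{2 h}{2 h}\right) = 3 + \left(-10 + 2 h \frac{1}{2 h}\right) = 3 + \left(-10 + 1\right) = 3 - 9 = -6$)
$f = 4 + 2 i \sqrt{10626}$ ($f = 4 + \sqrt{-5505 - 36999} = 4 + \sqrt{-42504} = 4 + 2 i \sqrt{10626} \approx 4.0 + 206.17 i$)
$\frac{f}{r{\left(p{\left(l{\left(-2 \right)} \right)} \right)}} = \frac{4 + 2 i \sqrt{10626}}{-6} = \left(4 + 2 i \sqrt{10626}\right) \left(- \frac{1}{6}\right) = - \frac{2}{3} - \frac{i \sqrt{10626}}{3}$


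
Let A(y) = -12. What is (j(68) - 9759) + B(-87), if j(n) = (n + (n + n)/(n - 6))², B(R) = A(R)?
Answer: -4654955/961 ≈ -4843.9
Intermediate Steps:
B(R) = -12
j(n) = (n + 2*n/(-6 + n))² (j(n) = (n + (2*n)/(-6 + n))² = (n + 2*n/(-6 + n))²)
(j(68) - 9759) + B(-87) = (68²*(-4 + 68)²/(-6 + 68)² - 9759) - 12 = (4624*64²/62² - 9759) - 12 = (4624*(1/3844)*4096 - 9759) - 12 = (4734976/961 - 9759) - 12 = -4643423/961 - 12 = -4654955/961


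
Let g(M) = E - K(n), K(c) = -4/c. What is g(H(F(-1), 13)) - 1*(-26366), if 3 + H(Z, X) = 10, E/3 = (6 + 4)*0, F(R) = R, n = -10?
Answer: 131828/5 ≈ 26366.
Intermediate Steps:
E = 0 (E = 3*((6 + 4)*0) = 3*(10*0) = 3*0 = 0)
H(Z, X) = 7 (H(Z, X) = -3 + 10 = 7)
g(M) = -⅖ (g(M) = 0 - (-4)/(-10) = 0 - (-4)*(-1)/10 = 0 - 1*⅖ = 0 - ⅖ = -⅖)
g(H(F(-1), 13)) - 1*(-26366) = -⅖ - 1*(-26366) = -⅖ + 26366 = 131828/5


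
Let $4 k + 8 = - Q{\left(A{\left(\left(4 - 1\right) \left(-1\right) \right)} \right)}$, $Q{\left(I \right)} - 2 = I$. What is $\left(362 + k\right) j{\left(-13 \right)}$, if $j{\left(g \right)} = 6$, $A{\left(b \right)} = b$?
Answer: $\frac{4323}{2} \approx 2161.5$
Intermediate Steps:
$Q{\left(I \right)} = 2 + I$
$k = - \frac{7}{4}$ ($k = -2 + \frac{\left(-1\right) \left(2 + \left(4 - 1\right) \left(-1\right)\right)}{4} = -2 + \frac{\left(-1\right) \left(2 + 3 \left(-1\right)\right)}{4} = -2 + \frac{\left(-1\right) \left(2 - 3\right)}{4} = -2 + \frac{\left(-1\right) \left(-1\right)}{4} = -2 + \frac{1}{4} \cdot 1 = -2 + \frac{1}{4} = - \frac{7}{4} \approx -1.75$)
$\left(362 + k\right) j{\left(-13 \right)} = \left(362 - \frac{7}{4}\right) 6 = \frac{1441}{4} \cdot 6 = \frac{4323}{2}$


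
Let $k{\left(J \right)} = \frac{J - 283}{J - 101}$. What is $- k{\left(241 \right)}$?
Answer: $\frac{3}{10} \approx 0.3$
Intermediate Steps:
$k{\left(J \right)} = \frac{-283 + J}{-101 + J}$
$- k{\left(241 \right)} = - \frac{-283 + 241}{-101 + 241} = - \frac{-42}{140} = \left(-1\right) \left(- \frac{3}{10}\right) = \frac{3}{10}$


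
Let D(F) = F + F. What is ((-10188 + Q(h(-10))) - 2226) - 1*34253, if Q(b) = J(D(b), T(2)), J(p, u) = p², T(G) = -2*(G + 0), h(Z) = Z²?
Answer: -6667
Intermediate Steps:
D(F) = 2*F
T(G) = -2*G
Q(b) = 4*b² (Q(b) = (2*b)² = 4*b²)
((-10188 + Q(h(-10))) - 2226) - 1*34253 = ((-10188 + 4*((-10)²)²) - 2226) - 1*34253 = ((-10188 + 4*100²) - 2226) - 34253 = ((-10188 + 4*10000) - 2226) - 34253 = ((-10188 + 40000) - 2226) - 34253 = (29812 - 2226) - 34253 = 27586 - 34253 = -6667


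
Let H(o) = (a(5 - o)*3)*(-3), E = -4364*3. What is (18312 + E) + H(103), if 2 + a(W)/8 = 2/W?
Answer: 262908/49 ≈ 5365.5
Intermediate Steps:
E = -13092
a(W) = -16 + 16/W (a(W) = -16 + 8*(2/W) = -16 + 16/W)
H(o) = 144 - 144/(5 - o) (H(o) = ((-16 + 16/(5 - o))*3)*(-3) = (-48 + 48/(5 - o))*(-3) = 144 - 144/(5 - o))
(18312 + E) + H(103) = (18312 - 13092) + 144*(-4 + 103)/(-5 + 103) = 5220 + 144*99/98 = 5220 + 144*(1/98)*99 = 5220 + 7128/49 = 262908/49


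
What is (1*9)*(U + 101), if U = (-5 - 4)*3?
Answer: 666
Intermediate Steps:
U = -27 (U = -9*3 = -27)
(1*9)*(U + 101) = (1*9)*(-27 + 101) = 9*74 = 666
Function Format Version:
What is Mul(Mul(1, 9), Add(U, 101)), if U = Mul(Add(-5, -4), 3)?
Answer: 666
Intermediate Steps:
U = -27 (U = Mul(-9, 3) = -27)
Mul(Mul(1, 9), Add(U, 101)) = Mul(Mul(1, 9), Add(-27, 101)) = Mul(9, 74) = 666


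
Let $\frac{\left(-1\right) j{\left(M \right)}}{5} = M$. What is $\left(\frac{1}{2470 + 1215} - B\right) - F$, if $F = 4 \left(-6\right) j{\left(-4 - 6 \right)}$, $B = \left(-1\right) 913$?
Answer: $\frac{7786406}{3685} \approx 2113.0$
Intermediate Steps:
$B = -913$
$j{\left(M \right)} = - 5 M$
$F = -1200$ ($F = 4 \left(-6\right) \left(- 5 \left(-4 - 6\right)\right) = - 24 \left(- 5 \left(-4 - 6\right)\right) = - 24 \left(\left(-5\right) \left(-10\right)\right) = \left(-24\right) 50 = -1200$)
$\left(\frac{1}{2470 + 1215} - B\right) - F = \left(\frac{1}{2470 + 1215} - -913\right) - -1200 = \left(\frac{1}{3685} + 913\right) + 1200 = \frac{3364406}{3685} + 1200 = \frac{7786406}{3685}$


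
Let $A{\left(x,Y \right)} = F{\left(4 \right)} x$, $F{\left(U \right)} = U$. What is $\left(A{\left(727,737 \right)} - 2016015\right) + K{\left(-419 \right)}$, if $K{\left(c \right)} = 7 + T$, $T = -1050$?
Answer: $-2014150$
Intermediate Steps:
$A{\left(x,Y \right)} = 4 x$
$K{\left(c \right)} = -1043$ ($K{\left(c \right)} = 7 - 1050 = -1043$)
$\left(A{\left(727,737 \right)} - 2016015\right) + K{\left(-419 \right)} = \left(4 \cdot 727 - 2016015\right) - 1043 = \left(2908 - 2016015\right) - 1043 = -2013107 - 1043 = -2014150$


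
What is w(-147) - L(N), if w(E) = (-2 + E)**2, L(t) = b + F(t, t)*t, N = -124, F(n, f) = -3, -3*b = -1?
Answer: 65486/3 ≈ 21829.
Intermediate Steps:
b = 1/3 (b = -1/3*(-1) = 1/3 ≈ 0.33333)
L(t) = 1/3 - 3*t
w(-147) - L(N) = (-2 - 147)**2 - (1/3 - 3*(-124)) = (-149)**2 - (1/3 + 372) = 22201 - 1*1117/3 = 22201 - 1117/3 = 65486/3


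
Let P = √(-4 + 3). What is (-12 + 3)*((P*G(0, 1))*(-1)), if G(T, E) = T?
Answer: 0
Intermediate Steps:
P = I (P = √(-1) = I ≈ 1.0*I)
(-12 + 3)*((P*G(0, 1))*(-1)) = (-12 + 3)*((I*0)*(-1)) = -0*(-1) = -9*0 = 0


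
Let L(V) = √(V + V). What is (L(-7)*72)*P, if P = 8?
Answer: 576*I*√14 ≈ 2155.2*I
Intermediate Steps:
L(V) = √2*√V (L(V) = √(2*V) = √2*√V)
(L(-7)*72)*P = ((√2*√(-7))*72)*8 = ((√2*(I*√7))*72)*8 = ((I*√14)*72)*8 = (72*I*√14)*8 = 576*I*√14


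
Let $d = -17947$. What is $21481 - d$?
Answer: $39428$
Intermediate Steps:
$21481 - d = 21481 - -17947 = 21481 + 17947 = 39428$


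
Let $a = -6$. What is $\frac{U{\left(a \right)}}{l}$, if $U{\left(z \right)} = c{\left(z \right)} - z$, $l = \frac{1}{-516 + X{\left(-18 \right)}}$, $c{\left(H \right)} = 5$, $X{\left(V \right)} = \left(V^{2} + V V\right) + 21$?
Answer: $1683$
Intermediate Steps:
$X{\left(V \right)} = 21 + 2 V^{2}$ ($X{\left(V \right)} = \left(V^{2} + V^{2}\right) + 21 = 2 V^{2} + 21 = 21 + 2 V^{2}$)
$l = \frac{1}{153}$ ($l = \frac{1}{-516 + \left(21 + 2 \left(-18\right)^{2}\right)} = \frac{1}{-516 + \left(21 + 2 \cdot 324\right)} = \frac{1}{-516 + \left(21 + 648\right)} = \frac{1}{-516 + 669} = \frac{1}{153} \approx 0.0065359$)
$U{\left(z \right)} = 5 - z$
$\frac{U{\left(a \right)}}{l} = \left(5 - -6\right) \frac{1}{\frac{1}{153}} = \left(5 + 6\right) 153 = 11 \cdot 153 = 1683$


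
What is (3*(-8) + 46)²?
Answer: 484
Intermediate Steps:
(3*(-8) + 46)² = (-24 + 46)² = 22² = 484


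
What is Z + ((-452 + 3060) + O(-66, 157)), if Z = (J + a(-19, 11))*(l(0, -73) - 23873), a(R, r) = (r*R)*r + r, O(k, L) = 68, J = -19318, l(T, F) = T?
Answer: 515802714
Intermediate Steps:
a(R, r) = r + R*r² (a(R, r) = (R*r)*r + r = R*r² + r = r + R*r²)
Z = 515800038 (Z = (-19318 + 11*(1 - 19*11))*(0 - 23873) = (-19318 + 11*(1 - 209))*(-23873) = (-19318 + 11*(-208))*(-23873) = (-19318 - 2288)*(-23873) = -21606*(-23873) = 515800038)
Z + ((-452 + 3060) + O(-66, 157)) = 515800038 + ((-452 + 3060) + 68) = 515800038 + (2608 + 68) = 515800038 + 2676 = 515802714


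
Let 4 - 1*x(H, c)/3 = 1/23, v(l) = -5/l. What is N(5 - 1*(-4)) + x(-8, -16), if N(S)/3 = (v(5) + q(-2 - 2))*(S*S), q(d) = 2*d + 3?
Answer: -33261/23 ≈ -1446.1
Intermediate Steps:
q(d) = 3 + 2*d
x(H, c) = 273/23 (x(H, c) = 12 - 3/23 = 273/23)
N(S) = -18*S² (N(S) = 3*((-5/5 + (3 + 2*(-2 - 2)))*(S*S)) = 3*((-5*⅕ + (3 + 2*(-4)))*S²) = 3*((-1 + (3 - 8))*S²) = 3*((-1 - 5)*S²) = 3*(-6*S²) = -18*S²)
N(5 - 1*(-4)) + x(-8, -16) = -18*(5 - 1*(-4))² + 273/23 = -18*(5 + 4)² + 273/23 = -18*9² + 273/23 = -18*81 + 273/23 = -1458 + 273/23 = -33261/23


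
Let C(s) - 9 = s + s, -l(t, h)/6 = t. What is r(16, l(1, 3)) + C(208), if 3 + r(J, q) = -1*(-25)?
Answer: 447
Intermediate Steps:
l(t, h) = -6*t
C(s) = 9 + 2*s (C(s) = 9 + (s + s) = 9 + 2*s)
r(J, q) = 22 (r(J, q) = -3 - 1*(-25) = -3 + 25 = 22)
r(16, l(1, 3)) + C(208) = 22 + (9 + 2*208) = 22 + (9 + 416) = 22 + 425 = 447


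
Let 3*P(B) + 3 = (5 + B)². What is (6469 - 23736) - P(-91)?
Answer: -59194/3 ≈ -19731.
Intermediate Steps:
P(B) = -1 + (5 + B)²/3
(6469 - 23736) - P(-91) = (6469 - 23736) - (-1 + (5 - 91)²/3) = -17267 - (-1 + (⅓)*(-86)²) = -17267 - (-1 + (⅓)*7396) = -17267 - (-1 + 7396/3) = -17267 - 1*7393/3 = -17267 - 7393/3 = -59194/3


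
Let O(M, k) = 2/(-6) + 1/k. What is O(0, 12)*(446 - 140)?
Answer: -153/2 ≈ -76.500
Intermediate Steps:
O(M, k) = -1/3 + 1/k (O(M, k) = 2*(-1/6) + 1/k = -1/3 + 1/k)
O(0, 12)*(446 - 140) = ((1/3)*(3 - 1*12)/12)*(446 - 140) = ((1/3)*(1/12)*(3 - 12))*306 = ((1/3)*(1/12)*(-9))*306 = -1/4*306 = -153/2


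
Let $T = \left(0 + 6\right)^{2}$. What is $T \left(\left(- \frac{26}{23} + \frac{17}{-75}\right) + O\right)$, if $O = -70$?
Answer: $- \frac{1477092}{575} \approx -2568.9$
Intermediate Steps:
$T = 36$ ($T = 6^{2} = 36$)
$T \left(\left(- \frac{26}{23} + \frac{17}{-75}\right) + O\right) = 36 \left(\left(- \frac{26}{23} + \frac{17}{-75}\right) - 70\right) = 36 \left(\left(\left(-26\right) \frac{1}{23} + 17 \left(- \frac{1}{75}\right)\right) - 70\right) = 36 \left(\left(- \frac{26}{23} - \frac{17}{75}\right) - 70\right) = 36 \left(- \frac{2341}{1725} - 70\right) = 36 \left(- \frac{123091}{1725}\right) = - \frac{1477092}{575}$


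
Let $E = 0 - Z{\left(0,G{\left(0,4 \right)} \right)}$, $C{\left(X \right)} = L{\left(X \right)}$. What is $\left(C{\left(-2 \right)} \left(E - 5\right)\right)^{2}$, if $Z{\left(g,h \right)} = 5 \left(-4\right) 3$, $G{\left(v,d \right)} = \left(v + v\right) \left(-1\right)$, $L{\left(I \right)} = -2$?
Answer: $12100$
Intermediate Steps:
$G{\left(v,d \right)} = - 2 v$ ($G{\left(v,d \right)} = 2 v \left(-1\right) = - 2 v$)
$Z{\left(g,h \right)} = -60$ ($Z{\left(g,h \right)} = \left(-20\right) 3 = -60$)
$C{\left(X \right)} = -2$
$E = 60$ ($E = 0 - -60 = 0 + 60 = 60$)
$\left(C{\left(-2 \right)} \left(E - 5\right)\right)^{2} = \left(- 2 \left(60 - 5\right)\right)^{2} = \left(\left(-2\right) 55\right)^{2} = \left(-110\right)^{2} = 12100$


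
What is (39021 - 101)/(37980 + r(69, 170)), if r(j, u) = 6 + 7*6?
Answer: 9730/9507 ≈ 1.0235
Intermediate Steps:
r(j, u) = 48 (r(j, u) = 6 + 42 = 48)
(39021 - 101)/(37980 + r(69, 170)) = (39021 - 101)/(37980 + 48) = 38920/38028 = 38920*(1/38028) = 9730/9507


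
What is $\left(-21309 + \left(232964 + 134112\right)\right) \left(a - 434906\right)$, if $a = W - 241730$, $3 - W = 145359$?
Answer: $-284217707864$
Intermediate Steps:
$W = -145356$ ($W = 3 - 145359 = -145356$)
$a = -387086$ ($a = -145356 - 241730 = -387086$)
$\left(-21309 + \left(232964 + 134112\right)\right) \left(a - 434906\right) = \left(-21309 + \left(232964 + 134112\right)\right) \left(-387086 - 434906\right) = \left(-21309 + 367076\right) \left(-821992\right) = 345767 \left(-821992\right) = -284217707864$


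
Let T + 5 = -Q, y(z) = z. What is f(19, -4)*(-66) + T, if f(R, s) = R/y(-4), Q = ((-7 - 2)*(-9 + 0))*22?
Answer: -2947/2 ≈ -1473.5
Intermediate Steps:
Q = 1782 (Q = -9*(-9)*22 = 81*22 = 1782)
T = -1787 (T = -5 - 1*1782 = -5 - 1782 = -1787)
f(R, s) = -R/4 (f(R, s) = R/(-4) = R*(-¼) = -R/4)
f(19, -4)*(-66) + T = -¼*19*(-66) - 1787 = -19/4*(-66) - 1787 = 627/2 - 1787 = -2947/2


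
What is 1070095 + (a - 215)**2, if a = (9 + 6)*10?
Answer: 1074320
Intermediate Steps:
a = 150 (a = 15*10 = 150)
1070095 + (a - 215)**2 = 1070095 + (150 - 215)**2 = 1070095 + (-65)**2 = 1070095 + 4225 = 1074320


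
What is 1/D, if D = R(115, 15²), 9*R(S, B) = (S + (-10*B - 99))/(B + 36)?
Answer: -2349/2234 ≈ -1.0515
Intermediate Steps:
R(S, B) = (-99 + S - 10*B)/(9*(36 + B)) (R(S, B) = ((S + (-10*B - 99))/(B + 36))/9 = ((S + (-99 - 10*B))/(36 + B))/9 = ((-99 + S - 10*B)/(36 + B))/9 = (-99 + S - 10*B)/(9*(36 + B)))
D = -2234/2349 (D = (-99 + 115 - 10*15²)/(9*(36 + 15²)) = (-99 + 115 - 10*225)/(9*(36 + 225)) = (⅑)*(-99 + 115 - 2250)/261 = (⅑)*(1/261)*(-2234) = -2234/2349 ≈ -0.95104)
1/D = 1/(-2234/2349) = -2349/2234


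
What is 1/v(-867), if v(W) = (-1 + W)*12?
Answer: -1/10416 ≈ -9.6006e-5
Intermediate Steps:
v(W) = -12 + 12*W
1/v(-867) = 1/(-12 + 12*(-867)) = 1/(-12 - 10404) = 1/(-10416) = -1/10416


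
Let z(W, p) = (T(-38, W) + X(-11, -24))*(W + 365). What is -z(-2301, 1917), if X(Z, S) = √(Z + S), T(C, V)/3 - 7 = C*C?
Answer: 8427408 + 1936*I*√35 ≈ 8.4274e+6 + 11454.0*I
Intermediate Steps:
T(C, V) = 21 + 3*C² (T(C, V) = 21 + 3*(C*C) = 21 + 3*C²)
X(Z, S) = √(S + Z)
z(W, p) = (365 + W)*(4353 + I*√35) (z(W, p) = ((21 + 3*(-38)²) + √(-24 - 11))*(W + 365) = ((21 + 3*1444) + √(-35))*(365 + W) = ((21 + 4332) + I*√35)*(365 + W) = (4353 + I*√35)*(365 + W) = (365 + W)*(4353 + I*√35))
-z(-2301, 1917) = -(1588845 + 4353*(-2301) + 365*I*√35 + I*(-2301)*√35) = -(1588845 - 10016253 + 365*I*√35 - 2301*I*√35) = -(-8427408 - 1936*I*√35) = 8427408 + 1936*I*√35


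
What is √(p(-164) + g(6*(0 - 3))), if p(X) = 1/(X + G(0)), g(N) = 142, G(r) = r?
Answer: √954767/82 ≈ 11.916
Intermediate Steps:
p(X) = 1/X (p(X) = 1/(X + 0) = 1/X)
√(p(-164) + g(6*(0 - 3))) = √(1/(-164) + 142) = √(-1/164 + 142) = √(23287/164) = √954767/82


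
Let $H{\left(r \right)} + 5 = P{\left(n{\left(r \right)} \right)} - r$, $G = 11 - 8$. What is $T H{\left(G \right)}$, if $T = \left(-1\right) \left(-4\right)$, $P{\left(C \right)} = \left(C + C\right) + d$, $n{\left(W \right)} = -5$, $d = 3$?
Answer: $-60$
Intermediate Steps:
$P{\left(C \right)} = 3 + 2 C$ ($P{\left(C \right)} = \left(C + C\right) + 3 = 2 C + 3 = 3 + 2 C$)
$G = 3$ ($G = 11 - 8 = 3$)
$H{\left(r \right)} = -12 - r$ ($H{\left(r \right)} = -5 - \left(7 + r\right) = -12 - r$)
$T = 4$
$T H{\left(G \right)} = 4 \left(-12 - 3\right) = 4 \left(-15\right) = -60$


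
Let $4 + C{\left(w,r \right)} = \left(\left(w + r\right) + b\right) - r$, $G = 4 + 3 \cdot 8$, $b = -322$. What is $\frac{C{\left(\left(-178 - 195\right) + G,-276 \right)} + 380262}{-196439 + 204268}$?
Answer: $\frac{379591}{7829} \approx 48.485$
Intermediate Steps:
$G = 28$ ($G = 4 + 24 = 28$)
$C{\left(w,r \right)} = -326 + w$ ($C{\left(w,r \right)} = -4 - \left(322 - w\right) = -4 + \left(\left(-322 + r + w\right) - r\right) = -4 + \left(-322 + w\right) = -326 + w$)
$\frac{C{\left(\left(-178 - 195\right) + G,-276 \right)} + 380262}{-196439 + 204268} = \frac{\left(-326 + \left(\left(-178 - 195\right) + 28\right)\right) + 380262}{-196439 + 204268} = \frac{\left(-326 + \left(-373 + 28\right)\right) + 380262}{7829} = \left(\left(-326 - 345\right) + 380262\right) \frac{1}{7829} = \left(-671 + 380262\right) \frac{1}{7829} = 379591 \cdot \frac{1}{7829} = \frac{379591}{7829}$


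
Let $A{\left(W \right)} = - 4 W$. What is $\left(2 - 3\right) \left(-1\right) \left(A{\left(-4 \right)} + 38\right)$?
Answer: $54$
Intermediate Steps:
$\left(2 - 3\right) \left(-1\right) \left(A{\left(-4 \right)} + 38\right) = \left(2 - 3\right) \left(-1\right) \left(\left(-4\right) \left(-4\right) + 38\right) = \left(-1\right) \left(-1\right) \left(16 + 38\right) = 1 \cdot 54 = 54$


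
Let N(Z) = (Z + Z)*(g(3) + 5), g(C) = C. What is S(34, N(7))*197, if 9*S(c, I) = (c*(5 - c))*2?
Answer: -388484/9 ≈ -43165.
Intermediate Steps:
N(Z) = 16*Z (N(Z) = (Z + Z)*(3 + 5) = (2*Z)*8 = 16*Z)
S(c, I) = 2*c*(5 - c)/9 (S(c, I) = ((c*(5 - c))*2)/9 = (2*c*(5 - c))/9 = 2*c*(5 - c)/9)
S(34, N(7))*197 = ((2/9)*34*(5 - 1*34))*197 = ((2/9)*34*(5 - 34))*197 = ((2/9)*34*(-29))*197 = -1972/9*197 = -388484/9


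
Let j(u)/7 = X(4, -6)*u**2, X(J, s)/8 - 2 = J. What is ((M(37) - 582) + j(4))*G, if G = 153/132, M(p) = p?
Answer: 246381/44 ≈ 5599.6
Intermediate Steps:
X(J, s) = 16 + 8*J
j(u) = 336*u**2 (j(u) = 7*((16 + 8*4)*u**2) = 7*((16 + 32)*u**2) = 7*(48*u**2) = 336*u**2)
G = 51/44 (G = 153*(1/132) = 51/44 ≈ 1.1591)
((M(37) - 582) + j(4))*G = ((37 - 582) + 336*4**2)*(51/44) = (-545 + 336*16)*(51/44) = (-545 + 5376)*(51/44) = 4831*(51/44) = 246381/44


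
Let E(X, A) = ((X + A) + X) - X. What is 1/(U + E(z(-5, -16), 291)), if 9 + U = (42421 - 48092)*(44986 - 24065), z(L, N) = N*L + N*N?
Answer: -1/118642373 ≈ -8.4287e-9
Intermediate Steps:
z(L, N) = N² + L*N (z(L, N) = L*N + N² = N² + L*N)
E(X, A) = A + X (E(X, A) = ((A + X) + X) - X = (A + 2*X) - X = A + X)
U = -118643000 (U = -9 + (42421 - 48092)*(44986 - 24065) = -9 - 5671*20921 = -9 - 118642991 = -118643000)
1/(U + E(z(-5, -16), 291)) = 1/(-118643000 + (291 - 16*(-5 - 16))) = 1/(-118643000 + (291 - 16*(-21))) = 1/(-118643000 + (291 + 336)) = 1/(-118643000 + 627) = 1/(-118642373) = -1/118642373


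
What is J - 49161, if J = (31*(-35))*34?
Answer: -86051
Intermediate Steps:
J = -36890 (J = -1085*34 = -36890)
J - 49161 = -36890 - 49161 = -86051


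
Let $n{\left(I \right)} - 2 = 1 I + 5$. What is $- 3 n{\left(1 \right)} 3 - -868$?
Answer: $796$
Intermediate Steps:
$n{\left(I \right)} = 7 + I$ ($n{\left(I \right)} = 2 + \left(1 I + 5\right) = 2 + \left(I + 5\right) = 2 + \left(5 + I\right) = 7 + I$)
$- 3 n{\left(1 \right)} 3 - -868 = - 3 \left(7 + 1\right) 3 - -868 = \left(-3\right) 8 \cdot 3 + 868 = \left(-24\right) 3 + 868 = -72 + 868 = 796$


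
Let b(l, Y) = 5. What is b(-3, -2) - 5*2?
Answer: -5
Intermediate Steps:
b(-3, -2) - 5*2 = 5 - 5*2 = 5 - 10 = -5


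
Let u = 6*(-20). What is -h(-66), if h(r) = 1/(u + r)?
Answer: 1/186 ≈ 0.0053763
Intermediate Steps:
u = -120
h(r) = 1/(-120 + r)
-h(-66) = -1/(-120 - 66) = -1/(-186) = -1*(-1/186) = 1/186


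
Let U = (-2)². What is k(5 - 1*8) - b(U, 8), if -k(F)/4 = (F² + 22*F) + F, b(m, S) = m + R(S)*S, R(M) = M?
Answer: 172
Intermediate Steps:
U = 4
b(m, S) = m + S² (b(m, S) = m + S*S = m + S²)
k(F) = -92*F - 4*F² (k(F) = -4*((F² + 22*F) + F) = -4*(F² + 23*F) = -92*F - 4*F²)
k(5 - 1*8) - b(U, 8) = -4*(5 - 1*8)*(23 + (5 - 1*8)) - (4 + 8²) = -4*(5 - 8)*(23 + (5 - 8)) - (4 + 64) = -4*(-3)*(23 - 3) - 1*68 = -4*(-3)*20 - 68 = 240 - 68 = 172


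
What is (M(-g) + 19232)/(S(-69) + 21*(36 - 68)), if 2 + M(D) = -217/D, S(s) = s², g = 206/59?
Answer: 3974183/842334 ≈ 4.7181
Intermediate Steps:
g = 206/59 (g = 206*(1/59) = 206/59 ≈ 3.4915)
M(D) = -2 - 217/D
(M(-g) + 19232)/(S(-69) + 21*(36 - 68)) = ((-2 - 217/((-1*206/59))) + 19232)/((-69)² + 21*(36 - 68)) = ((-2 - 217/(-206/59)) + 19232)/(4761 + 21*(-32)) = ((-2 - 217*(-59/206)) + 19232)/(4761 - 672) = ((-2 + 12803/206) + 19232)/4089 = (12391/206 + 19232)*(1/4089) = (3974183/206)*(1/4089) = 3974183/842334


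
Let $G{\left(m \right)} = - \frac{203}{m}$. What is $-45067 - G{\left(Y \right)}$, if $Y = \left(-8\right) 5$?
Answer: $- \frac{1802883}{40} \approx -45072.0$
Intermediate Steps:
$Y = -40$
$-45067 - G{\left(Y \right)} = -45067 - - \frac{203}{-40} = -45067 - \left(-203\right) \left(- \frac{1}{40}\right) = -45067 - \frac{203}{40} = - \frac{1802883}{40}$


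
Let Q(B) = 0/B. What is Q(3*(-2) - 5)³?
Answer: 0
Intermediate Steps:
Q(B) = 0
Q(3*(-2) - 5)³ = 0³ = 0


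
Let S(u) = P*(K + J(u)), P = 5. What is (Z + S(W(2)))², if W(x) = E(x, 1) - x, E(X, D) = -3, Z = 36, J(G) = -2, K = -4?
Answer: 36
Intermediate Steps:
W(x) = -3 - x
S(u) = -30 (S(u) = 5*(-4 - 2) = 5*(-6) = -30)
(Z + S(W(2)))² = (36 - 30)² = 6² = 36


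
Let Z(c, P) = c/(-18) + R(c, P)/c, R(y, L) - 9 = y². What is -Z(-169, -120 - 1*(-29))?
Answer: 485699/3042 ≈ 159.66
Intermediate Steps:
R(y, L) = 9 + y²
Z(c, P) = -c/18 + (9 + c²)/c (Z(c, P) = c/(-18) + (9 + c²)/c = c*(-1/18) + (9 + c²)/c = -c/18 + (9 + c²)/c)
-Z(-169, -120 - 1*(-29)) = -(9/(-169) + (17/18)*(-169)) = -(9*(-1/169) - 2873/18) = -(-9/169 - 2873/18) = -1*(-485699/3042) = 485699/3042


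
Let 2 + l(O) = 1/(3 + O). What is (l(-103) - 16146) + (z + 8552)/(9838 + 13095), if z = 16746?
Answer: -37029701533/2293300 ≈ -16147.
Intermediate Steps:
l(O) = -2 + 1/(3 + O)
(l(-103) - 16146) + (z + 8552)/(9838 + 13095) = ((-5 - 2*(-103))/(3 - 103) - 16146) + (16746 + 8552)/(9838 + 13095) = ((-5 + 206)/(-100) - 16146) + 25298/22933 = (-1/100*201 - 16146) + 25298*(1/22933) = (-201/100 - 16146) + 25298/22933 = -1614801/100 + 25298/22933 = -37029701533/2293300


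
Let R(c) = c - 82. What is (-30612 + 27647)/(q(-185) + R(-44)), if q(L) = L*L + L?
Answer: -2965/33914 ≈ -0.087427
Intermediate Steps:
R(c) = -82 + c
q(L) = L + L² (q(L) = L² + L = L + L²)
(-30612 + 27647)/(q(-185) + R(-44)) = (-30612 + 27647)/(-185*(1 - 185) + (-82 - 44)) = -2965/(-185*(-184) - 126) = -2965/(34040 - 126) = -2965/33914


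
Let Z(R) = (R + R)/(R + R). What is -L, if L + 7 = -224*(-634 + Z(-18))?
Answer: -141785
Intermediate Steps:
Z(R) = 1 (Z(R) = (2*R)/((2*R)) = (2*R)*(1/(2*R)) = 1)
L = 141785 (L = -7 - 224*(-634 + 1) = -7 - 224*(-633) = -7 + 141792 = 141785)
-L = -1*141785 = -141785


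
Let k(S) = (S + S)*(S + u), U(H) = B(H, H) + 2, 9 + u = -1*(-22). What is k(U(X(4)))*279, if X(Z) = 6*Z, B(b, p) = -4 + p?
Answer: 429660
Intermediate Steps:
u = 13 (u = -9 - 1*(-22) = -9 + 22 = 13)
U(H) = -2 + H (U(H) = (-4 + H) + 2 = -2 + H)
k(S) = 2*S*(13 + S) (k(S) = (S + S)*(S + 13) = (2*S)*(13 + S) = 2*S*(13 + S))
k(U(X(4)))*279 = (2*(-2 + 6*4)*(13 + (-2 + 6*4)))*279 = (2*(-2 + 24)*(13 + (-2 + 24)))*279 = (2*22*(13 + 22))*279 = (2*22*35)*279 = 1540*279 = 429660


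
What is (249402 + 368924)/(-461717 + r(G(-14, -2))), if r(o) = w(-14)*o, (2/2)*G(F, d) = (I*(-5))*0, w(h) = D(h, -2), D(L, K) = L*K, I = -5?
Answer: -618326/461717 ≈ -1.3392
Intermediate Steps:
D(L, K) = K*L
w(h) = -2*h
G(F, d) = 0 (G(F, d) = -5*(-5)*0 = 25*0 = 0)
r(o) = 28*o (r(o) = (-2*(-14))*o = 28*o)
(249402 + 368924)/(-461717 + r(G(-14, -2))) = (249402 + 368924)/(-461717 + 28*0) = 618326/(-461717 + 0) = 618326/(-461717) = 618326*(-1/461717) = -618326/461717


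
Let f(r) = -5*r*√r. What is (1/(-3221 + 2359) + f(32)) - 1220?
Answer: -1051641/862 - 640*√2 ≈ -2125.1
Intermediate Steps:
f(r) = -5*r^(3/2)
(1/(-3221 + 2359) + f(32)) - 1220 = (1/(-3221 + 2359) - 640*√2) - 1220 = (1/(-862) - 640*√2) - 1220 = (-1/862 - 640*√2) - 1220 = -1051641/862 - 640*√2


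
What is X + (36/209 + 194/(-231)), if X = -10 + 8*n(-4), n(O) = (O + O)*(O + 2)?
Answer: 514972/4389 ≈ 117.33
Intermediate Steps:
n(O) = 2*O*(2 + O) (n(O) = (2*O)*(2 + O) = 2*O*(2 + O))
X = 118 (X = -10 + 8*(2*(-4)*(2 - 4)) = -10 + 8*(2*(-4)*(-2)) = -10 + 8*16 = -10 + 128 = 118)
X + (36/209 + 194/(-231)) = 118 + (36/209 + 194/(-231)) = 118 + (36*(1/209) + 194*(-1/231)) = 118 + (36/209 - 194/231) = 118 - 2930/4389 = 514972/4389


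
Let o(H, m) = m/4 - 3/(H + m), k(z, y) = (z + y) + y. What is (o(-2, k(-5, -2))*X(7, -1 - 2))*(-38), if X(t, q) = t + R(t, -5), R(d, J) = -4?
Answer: 4959/22 ≈ 225.41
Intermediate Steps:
k(z, y) = z + 2*y (k(z, y) = (y + z) + y = z + 2*y)
o(H, m) = -3/(H + m) + m/4 (o(H, m) = m*(1/4) - 3/(H + m) = m/4 - 3/(H + m) = -3/(H + m) + m/4)
X(t, q) = -4 + t (X(t, q) = t - 4 = -4 + t)
(o(-2, k(-5, -2))*X(7, -1 - 2))*(-38) = (((-12 + (-5 + 2*(-2))**2 - 2*(-5 + 2*(-2)))/(4*(-2 + (-5 + 2*(-2)))))*(-4 + 7))*(-38) = (((-12 + (-5 - 4)**2 - 2*(-5 - 4))/(4*(-2 + (-5 - 4))))*3)*(-38) = (((-12 + (-9)**2 - 2*(-9))/(4*(-2 - 9)))*3)*(-38) = (((1/4)*(-12 + 81 + 18)/(-11))*3)*(-38) = (((1/4)*(-1/11)*87)*3)*(-38) = -87/44*3*(-38) = -261/44*(-38) = 4959/22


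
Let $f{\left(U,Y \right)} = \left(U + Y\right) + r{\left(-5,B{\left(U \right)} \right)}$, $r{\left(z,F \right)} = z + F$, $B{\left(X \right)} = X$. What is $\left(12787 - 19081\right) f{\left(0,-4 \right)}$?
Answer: $56646$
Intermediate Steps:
$r{\left(z,F \right)} = F + z$
$f{\left(U,Y \right)} = -5 + Y + 2 U$ ($f{\left(U,Y \right)} = \left(U + Y\right) + \left(U - 5\right) = \left(U + Y\right) + \left(-5 + U\right) = -5 + Y + 2 U$)
$\left(12787 - 19081\right) f{\left(0,-4 \right)} = \left(12787 - 19081\right) \left(-5 - 4 + 2 \cdot 0\right) = - 6294 \left(-5 - 4 + 0\right) = \left(-6294\right) \left(-9\right) = 56646$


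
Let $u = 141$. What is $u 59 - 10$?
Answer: $8309$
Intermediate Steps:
$u 59 - 10 = 141 \cdot 59 - 10 = 8319 - 10 = 8309$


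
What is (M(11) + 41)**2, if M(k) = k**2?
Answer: 26244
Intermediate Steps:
(M(11) + 41)**2 = (11**2 + 41)**2 = (121 + 41)**2 = 162**2 = 26244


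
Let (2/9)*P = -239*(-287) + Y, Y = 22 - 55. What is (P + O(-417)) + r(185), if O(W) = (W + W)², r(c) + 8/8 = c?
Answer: 1004260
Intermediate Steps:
r(c) = -1 + c
Y = -33
O(W) = 4*W² (O(W) = (2*W)² = 4*W²)
P = 308520 (P = 9*(-239*(-287) - 33)/2 = 9*(68593 - 33)/2 = (9/2)*68560 = 308520)
(P + O(-417)) + r(185) = (308520 + 4*(-417)²) + (-1 + 185) = (308520 + 4*173889) + 184 = (308520 + 695556) + 184 = 1004076 + 184 = 1004260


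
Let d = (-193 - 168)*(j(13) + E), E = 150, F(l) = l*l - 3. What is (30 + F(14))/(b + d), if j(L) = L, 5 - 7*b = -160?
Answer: -1561/411736 ≈ -0.0037913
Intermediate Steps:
b = 165/7 (b = 5/7 - ⅐*(-160) = 5/7 + 160/7 = 165/7 ≈ 23.571)
F(l) = -3 + l² (F(l) = l² - 3 = -3 + l²)
d = -58843 (d = (-193 - 168)*(13 + 150) = -361*163 = -58843)
(30 + F(14))/(b + d) = (30 + (-3 + 14²))/(165/7 - 58843) = (30 + (-3 + 196))/(-411736/7) = (30 + 193)*(-7/411736) = 223*(-7/411736) = -1561/411736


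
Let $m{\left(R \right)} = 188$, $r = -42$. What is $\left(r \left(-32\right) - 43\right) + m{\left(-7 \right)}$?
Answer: $1489$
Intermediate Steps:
$\left(r \left(-32\right) - 43\right) + m{\left(-7 \right)} = \left(\left(-42\right) \left(-32\right) - 43\right) + 188 = \left(1344 - 43\right) + 188 = 1301 + 188 = 1489$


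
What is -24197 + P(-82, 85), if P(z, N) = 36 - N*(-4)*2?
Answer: -23481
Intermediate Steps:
P(z, N) = 36 + 8*N (P(z, N) = 36 - (-4*N)*2 = 36 - (-8)*N = 36 + 8*N)
-24197 + P(-82, 85) = -24197 + (36 + 8*85) = -24197 + (36 + 680) = -24197 + 716 = -23481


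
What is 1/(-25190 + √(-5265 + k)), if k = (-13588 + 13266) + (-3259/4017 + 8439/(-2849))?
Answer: -57657053454/1452393973152565 - I*√29290072252454013/1452393973152565 ≈ -3.9698e-5 - 1.1784e-7*I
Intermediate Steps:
k = -3728291780/11444433 (k = -322 + (-3259*1/4017 + 8439*(-1/2849)) = -322 + (-3259/4017 - 8439/2849) = -322 - 43184354/11444433 = -3728291780/11444433 ≈ -325.77)
1/(-25190 + √(-5265 + k)) = 1/(-25190 + √(-5265 - 3728291780/11444433)) = 1/(-25190 + √(-63983231525/11444433)) = 1/(-25190 + 5*I*√29290072252454013/11444433)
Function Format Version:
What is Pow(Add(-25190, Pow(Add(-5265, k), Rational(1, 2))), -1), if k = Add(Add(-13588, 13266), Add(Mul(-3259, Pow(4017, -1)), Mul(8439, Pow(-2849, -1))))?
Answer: Add(Rational(-57657053454, 1452393973152565), Mul(Rational(-1, 1452393973152565), I, Pow(29290072252454013, Rational(1, 2)))) ≈ Add(-3.9698e-5, Mul(-1.1784e-7, I))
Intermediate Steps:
k = Rational(-3728291780, 11444433) (k = Add(-322, Add(Mul(-3259, Rational(1, 4017)), Mul(8439, Rational(-1, 2849)))) = Add(-322, Add(Rational(-3259, 4017), Rational(-8439, 2849))) = Add(-322, Rational(-43184354, 11444433)) = Rational(-3728291780, 11444433) ≈ -325.77)
Pow(Add(-25190, Pow(Add(-5265, k), Rational(1, 2))), -1) = Pow(Add(-25190, Pow(Add(-5265, Rational(-3728291780, 11444433)), Rational(1, 2))), -1) = Pow(Add(-25190, Pow(Rational(-63983231525, 11444433), Rational(1, 2))), -1) = Pow(Add(-25190, Mul(Rational(5, 11444433), I, Pow(29290072252454013, Rational(1, 2)))), -1)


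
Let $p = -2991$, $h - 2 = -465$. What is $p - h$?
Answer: $-2528$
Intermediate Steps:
$h = -463$ ($h = 2 - 465 = -463$)
$p - h = -2991 - -463 = -2991 + 463 = -2528$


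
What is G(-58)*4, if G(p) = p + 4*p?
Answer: -1160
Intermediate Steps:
G(p) = 5*p
G(-58)*4 = (5*(-58))*4 = -290*4 = -1160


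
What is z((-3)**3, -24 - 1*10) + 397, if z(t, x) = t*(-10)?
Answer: 667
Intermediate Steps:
z(t, x) = -10*t
z((-3)**3, -24 - 1*10) + 397 = -10*(-3)**3 + 397 = -10*(-27) + 397 = 270 + 397 = 667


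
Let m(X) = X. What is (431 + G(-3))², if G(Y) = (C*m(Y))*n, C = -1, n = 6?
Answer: 201601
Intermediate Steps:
G(Y) = -6*Y (G(Y) = -Y*6 = -6*Y)
(431 + G(-3))² = (431 - 6*(-3))² = (431 + 18)² = 449² = 201601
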